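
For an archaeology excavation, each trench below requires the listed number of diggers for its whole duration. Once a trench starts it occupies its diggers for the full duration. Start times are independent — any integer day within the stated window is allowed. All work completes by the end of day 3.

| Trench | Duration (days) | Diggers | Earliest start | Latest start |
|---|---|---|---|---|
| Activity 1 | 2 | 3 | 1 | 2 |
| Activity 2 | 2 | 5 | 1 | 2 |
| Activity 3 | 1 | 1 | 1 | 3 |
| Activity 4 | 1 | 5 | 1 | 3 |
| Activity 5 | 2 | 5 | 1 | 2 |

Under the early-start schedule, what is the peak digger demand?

Early-start schedule: Activity 1@1, Activity 2@1, Activity 3@1, Activity 4@1, Activity 5@1.
Load per day: day 1: 19, day 2: 13, day 3: 0.
Peak is 19.

19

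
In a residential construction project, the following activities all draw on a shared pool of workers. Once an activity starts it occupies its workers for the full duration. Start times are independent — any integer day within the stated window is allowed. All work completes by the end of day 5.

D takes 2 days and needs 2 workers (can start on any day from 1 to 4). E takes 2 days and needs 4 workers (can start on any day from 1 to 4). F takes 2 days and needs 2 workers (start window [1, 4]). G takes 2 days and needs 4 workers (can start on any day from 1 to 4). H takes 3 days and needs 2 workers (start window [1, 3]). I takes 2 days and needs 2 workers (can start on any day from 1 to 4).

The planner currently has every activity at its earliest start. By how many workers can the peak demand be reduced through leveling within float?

Early-start peak: d1:16  d2:16  d3:2  d4:0  d5:0 ⇒ 16.
Leveled (D@1, E@1, F@1, G@3, H@3, I@3): d1:8  d2:8  d3:8  d4:8  d5:2 ⇒ 8.
Reduction 16 − 8 = 8.

8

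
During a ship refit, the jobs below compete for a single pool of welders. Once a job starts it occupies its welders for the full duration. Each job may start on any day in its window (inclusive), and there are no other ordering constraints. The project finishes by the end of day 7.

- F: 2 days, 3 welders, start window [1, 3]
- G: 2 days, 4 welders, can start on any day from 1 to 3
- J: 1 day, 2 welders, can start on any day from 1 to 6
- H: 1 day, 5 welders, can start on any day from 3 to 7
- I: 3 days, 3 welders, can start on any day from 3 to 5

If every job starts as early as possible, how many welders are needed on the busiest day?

9

Early-start schedule: F@1, G@1, J@1, H@3, I@3.
Load per day: day 1: 9, day 2: 7, day 3: 8, day 4: 3, day 5: 3, day 6: 0, day 7: 0.
Peak is 9.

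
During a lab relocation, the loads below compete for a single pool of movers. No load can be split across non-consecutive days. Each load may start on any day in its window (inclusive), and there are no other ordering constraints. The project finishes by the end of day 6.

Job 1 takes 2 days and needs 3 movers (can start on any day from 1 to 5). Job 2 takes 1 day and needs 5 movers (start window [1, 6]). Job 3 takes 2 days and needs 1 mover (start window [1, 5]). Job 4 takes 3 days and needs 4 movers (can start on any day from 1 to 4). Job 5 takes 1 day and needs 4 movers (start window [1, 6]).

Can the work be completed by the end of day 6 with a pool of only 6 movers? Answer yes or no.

The minimum achievable peak is 7; 6 < 7, so no feasible schedule stays within the cap.

no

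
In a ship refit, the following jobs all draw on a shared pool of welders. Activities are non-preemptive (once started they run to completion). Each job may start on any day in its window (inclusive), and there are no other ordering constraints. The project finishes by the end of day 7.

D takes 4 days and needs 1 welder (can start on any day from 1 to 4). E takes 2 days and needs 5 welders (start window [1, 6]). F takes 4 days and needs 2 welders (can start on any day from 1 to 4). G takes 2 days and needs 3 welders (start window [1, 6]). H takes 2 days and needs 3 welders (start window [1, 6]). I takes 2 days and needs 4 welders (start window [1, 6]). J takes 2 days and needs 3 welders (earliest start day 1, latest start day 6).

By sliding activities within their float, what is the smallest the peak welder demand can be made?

Early-start (D@1, E@1, F@1, G@1, H@1, I@1, J@1) gives peak 21: d1:21  d2:21  d3:3  d4:3  d5:0  d6:0  d7:0.
Shift E→3, F→3, H→5, J→5.
Schedule D@1, E@3, F@3, G@1, H@5, I@1, J@5: d1:8  d2:8  d3:8  d4:8  d5:8  d6:8  d7:0 — peak 8.

8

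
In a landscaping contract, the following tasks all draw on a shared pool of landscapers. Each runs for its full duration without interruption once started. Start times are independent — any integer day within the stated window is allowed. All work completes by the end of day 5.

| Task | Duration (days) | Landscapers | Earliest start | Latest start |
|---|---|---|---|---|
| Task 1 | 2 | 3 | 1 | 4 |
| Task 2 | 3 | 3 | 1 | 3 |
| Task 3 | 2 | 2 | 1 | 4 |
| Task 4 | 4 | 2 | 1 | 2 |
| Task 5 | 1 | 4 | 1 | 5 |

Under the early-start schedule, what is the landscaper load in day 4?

2

At early start, day 4 has: Task 4.
Demand: 2 = 2.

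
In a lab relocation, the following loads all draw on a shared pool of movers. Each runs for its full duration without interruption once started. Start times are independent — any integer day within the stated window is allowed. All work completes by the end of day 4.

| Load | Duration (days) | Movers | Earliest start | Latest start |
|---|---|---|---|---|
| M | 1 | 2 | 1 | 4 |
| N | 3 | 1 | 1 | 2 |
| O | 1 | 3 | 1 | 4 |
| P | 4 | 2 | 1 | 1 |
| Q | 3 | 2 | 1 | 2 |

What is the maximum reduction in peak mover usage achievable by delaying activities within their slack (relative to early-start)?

4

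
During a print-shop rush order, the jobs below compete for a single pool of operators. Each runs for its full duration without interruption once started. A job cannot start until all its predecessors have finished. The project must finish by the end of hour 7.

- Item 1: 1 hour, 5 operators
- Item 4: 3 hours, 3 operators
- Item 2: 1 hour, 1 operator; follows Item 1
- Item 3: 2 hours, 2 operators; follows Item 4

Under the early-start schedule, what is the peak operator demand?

Early-start schedule: Item 1@1, Item 4@1, Item 2@2, Item 3@4.
Load per hour: hour 1: 8, hour 2: 4, hour 3: 3, hour 4: 2, hour 5: 2, hour 6: 0, hour 7: 0.
Peak is 8.

8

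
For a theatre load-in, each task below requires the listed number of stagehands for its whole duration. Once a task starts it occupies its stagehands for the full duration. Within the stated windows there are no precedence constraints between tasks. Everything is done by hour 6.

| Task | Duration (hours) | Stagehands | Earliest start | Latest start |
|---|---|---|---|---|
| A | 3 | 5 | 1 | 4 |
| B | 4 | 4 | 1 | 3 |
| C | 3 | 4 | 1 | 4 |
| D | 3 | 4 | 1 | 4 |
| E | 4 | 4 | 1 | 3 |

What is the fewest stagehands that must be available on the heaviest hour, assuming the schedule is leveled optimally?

Early-start (A@1, B@1, C@1, D@1, E@1) gives peak 21: h1:21  h2:21  h3:21  h4:8  h5:0  h6:0.
Shift C→4, D→4.
Schedule A@1, B@1, C@4, D@4, E@1: h1:13  h2:13  h3:13  h4:16  h5:8  h6:8 — peak 16.

16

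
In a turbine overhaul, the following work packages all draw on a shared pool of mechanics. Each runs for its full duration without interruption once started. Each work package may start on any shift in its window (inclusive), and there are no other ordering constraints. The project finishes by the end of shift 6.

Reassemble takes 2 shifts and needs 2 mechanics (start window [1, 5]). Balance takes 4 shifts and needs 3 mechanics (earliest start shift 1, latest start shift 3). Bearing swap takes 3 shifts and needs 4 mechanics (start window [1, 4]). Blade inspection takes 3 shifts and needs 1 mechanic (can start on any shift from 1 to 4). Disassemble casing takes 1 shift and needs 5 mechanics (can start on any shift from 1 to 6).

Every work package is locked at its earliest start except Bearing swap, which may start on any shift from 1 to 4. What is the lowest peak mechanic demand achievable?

Bearing swap@1: s1:15  s2:10  s3:8  s4:3  s5:0  s6:0 → peak 15
Bearing swap@2: s1:11  s2:10  s3:8  s4:7  s5:0  s6:0 → peak 11
Bearing swap@3: s1:11  s2:6  s3:8  s4:7  s5:4  s6:0 → peak 11
Bearing swap@4: s1:11  s2:6  s3:4  s4:7  s5:4  s6:4 → peak 11
Best is Bearing swap@2, peak 11.

11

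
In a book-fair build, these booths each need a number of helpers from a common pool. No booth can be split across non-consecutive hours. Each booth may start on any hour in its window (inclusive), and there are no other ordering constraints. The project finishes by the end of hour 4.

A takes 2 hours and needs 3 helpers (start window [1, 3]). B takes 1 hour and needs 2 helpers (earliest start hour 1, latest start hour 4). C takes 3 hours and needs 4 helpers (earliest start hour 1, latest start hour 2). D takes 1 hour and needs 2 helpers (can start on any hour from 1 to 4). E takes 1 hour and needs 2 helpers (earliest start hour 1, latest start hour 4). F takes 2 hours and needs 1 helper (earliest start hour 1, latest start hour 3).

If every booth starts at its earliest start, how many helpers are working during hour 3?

At early start, hour 3 has: C.
Demand: 4 = 4.

4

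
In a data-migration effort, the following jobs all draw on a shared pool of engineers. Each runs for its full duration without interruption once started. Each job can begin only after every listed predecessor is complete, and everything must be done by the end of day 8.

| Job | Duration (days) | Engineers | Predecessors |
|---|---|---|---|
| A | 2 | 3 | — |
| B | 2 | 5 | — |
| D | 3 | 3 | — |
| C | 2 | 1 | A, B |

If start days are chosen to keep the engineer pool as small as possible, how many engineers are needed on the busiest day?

Early-start (A@1, B@1, D@1, C@3) gives peak 11: d1:11  d2:11  d3:4  d4:1  d5:0  d6:0  d7:0  d8:0.
Shift B→3, D→5, C→5.
Schedule A@1, B@3, D@5, C@5: d1:3  d2:3  d3:5  d4:5  d5:4  d6:4  d7:3  d8:0 — peak 5.

5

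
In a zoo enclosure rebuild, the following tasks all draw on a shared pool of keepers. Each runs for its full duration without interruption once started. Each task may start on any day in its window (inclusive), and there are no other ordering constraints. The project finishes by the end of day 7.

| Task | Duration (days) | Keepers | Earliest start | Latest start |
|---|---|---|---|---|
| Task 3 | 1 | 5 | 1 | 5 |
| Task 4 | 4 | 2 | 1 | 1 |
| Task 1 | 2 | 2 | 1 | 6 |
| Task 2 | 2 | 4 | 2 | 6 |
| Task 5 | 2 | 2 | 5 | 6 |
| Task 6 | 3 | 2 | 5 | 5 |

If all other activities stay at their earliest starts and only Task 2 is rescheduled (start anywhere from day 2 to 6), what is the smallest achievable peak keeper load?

Task 2@2: d1:9  d2:8  d3:6  d4:2  d5:4  d6:4  d7:2 → peak 9
Task 2@3: d1:9  d2:4  d3:6  d4:6  d5:4  d6:4  d7:2 → peak 9
Task 2@4: d1:9  d2:4  d3:2  d4:6  d5:8  d6:4  d7:2 → peak 9
Task 2@5: d1:9  d2:4  d3:2  d4:2  d5:8  d6:8  d7:2 → peak 9
Task 2@6: d1:9  d2:4  d3:2  d4:2  d5:4  d6:8  d7:6 → peak 9
Best is Task 2@2, peak 9.

9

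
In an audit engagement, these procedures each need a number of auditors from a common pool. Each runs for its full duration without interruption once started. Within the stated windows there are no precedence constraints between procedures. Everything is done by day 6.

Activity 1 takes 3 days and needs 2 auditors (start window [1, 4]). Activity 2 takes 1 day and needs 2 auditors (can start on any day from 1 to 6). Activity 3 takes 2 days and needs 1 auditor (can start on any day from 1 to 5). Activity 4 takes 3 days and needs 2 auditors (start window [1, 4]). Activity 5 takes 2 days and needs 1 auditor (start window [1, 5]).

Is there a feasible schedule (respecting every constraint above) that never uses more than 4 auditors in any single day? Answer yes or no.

yes

Schedule Activity 1@1, Activity 2@1, Activity 3@2, Activity 4@4, Activity 5@2: d1:4  d2:4  d3:4  d4:2  d5:2  d6:2 — peak 4 ≤ 4.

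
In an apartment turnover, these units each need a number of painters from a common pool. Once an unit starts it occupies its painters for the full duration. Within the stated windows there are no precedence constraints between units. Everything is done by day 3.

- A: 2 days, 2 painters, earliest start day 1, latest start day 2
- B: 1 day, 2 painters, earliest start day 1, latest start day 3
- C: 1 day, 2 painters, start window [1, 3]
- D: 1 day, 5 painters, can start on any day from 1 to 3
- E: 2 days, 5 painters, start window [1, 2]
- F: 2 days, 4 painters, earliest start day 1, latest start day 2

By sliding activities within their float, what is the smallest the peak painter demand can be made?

11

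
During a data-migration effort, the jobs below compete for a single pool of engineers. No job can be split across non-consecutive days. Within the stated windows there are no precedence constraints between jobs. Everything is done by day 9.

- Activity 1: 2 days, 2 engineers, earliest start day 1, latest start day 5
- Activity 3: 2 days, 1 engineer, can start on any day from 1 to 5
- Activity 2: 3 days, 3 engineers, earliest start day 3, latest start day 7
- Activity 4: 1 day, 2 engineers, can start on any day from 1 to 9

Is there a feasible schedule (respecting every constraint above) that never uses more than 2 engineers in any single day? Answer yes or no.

The minimum achievable peak is 3; 2 < 3, so no feasible schedule stays within the cap.

no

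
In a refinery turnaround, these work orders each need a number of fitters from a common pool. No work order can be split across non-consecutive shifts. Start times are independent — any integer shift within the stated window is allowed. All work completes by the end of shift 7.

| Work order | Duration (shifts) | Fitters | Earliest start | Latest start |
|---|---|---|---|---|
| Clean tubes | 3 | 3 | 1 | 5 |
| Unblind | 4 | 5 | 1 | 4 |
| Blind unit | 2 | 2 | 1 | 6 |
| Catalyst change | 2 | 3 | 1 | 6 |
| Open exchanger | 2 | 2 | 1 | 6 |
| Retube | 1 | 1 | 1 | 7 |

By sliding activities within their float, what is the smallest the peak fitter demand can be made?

Early-start (Clean tubes@1, Unblind@1, Blind unit@1, Catalyst change@1, Open exchanger@1, Retube@1) gives peak 16: s1:16  s2:15  s3:8  s4:5  s5:0  s6:0  s7:0.
Shift Unblind→4, Blind unit→3, Open exchanger→5.
Schedule Clean tubes@1, Unblind@4, Blind unit@3, Catalyst change@1, Open exchanger@5, Retube@1: s1:7  s2:6  s3:5  s4:7  s5:7  s6:7  s7:5 — peak 7.
Total fitter-shifts = 44 over 7 shifts ⇒ peak ≥ ⌈44/7⌉ = 7, so 7 is optimal.

7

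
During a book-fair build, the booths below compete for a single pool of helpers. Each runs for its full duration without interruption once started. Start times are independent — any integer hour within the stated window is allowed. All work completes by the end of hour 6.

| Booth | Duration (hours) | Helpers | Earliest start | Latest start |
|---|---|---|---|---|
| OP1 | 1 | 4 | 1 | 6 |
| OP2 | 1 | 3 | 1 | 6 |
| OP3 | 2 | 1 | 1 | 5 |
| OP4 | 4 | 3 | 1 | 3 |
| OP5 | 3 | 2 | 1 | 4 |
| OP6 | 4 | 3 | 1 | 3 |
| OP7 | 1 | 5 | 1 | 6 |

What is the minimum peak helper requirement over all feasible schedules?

8

Early-start (OP1@1, OP2@1, OP3@1, OP4@1, OP5@1, OP6@1, OP7@1) gives peak 21: h1:21  h2:9  h3:8  h4:6  h5:0  h6:0.
Shift OP4→2, OP5→2, OP6→3, OP7→6.
Schedule OP1@1, OP2@1, OP3@1, OP4@2, OP5@2, OP6@3, OP7@6: h1:8  h2:6  h3:8  h4:8  h5:6  h6:8 — peak 8.
Total helper-hours = 44 over 6 hours ⇒ peak ≥ ⌈44/6⌉ = 8, so 8 is optimal.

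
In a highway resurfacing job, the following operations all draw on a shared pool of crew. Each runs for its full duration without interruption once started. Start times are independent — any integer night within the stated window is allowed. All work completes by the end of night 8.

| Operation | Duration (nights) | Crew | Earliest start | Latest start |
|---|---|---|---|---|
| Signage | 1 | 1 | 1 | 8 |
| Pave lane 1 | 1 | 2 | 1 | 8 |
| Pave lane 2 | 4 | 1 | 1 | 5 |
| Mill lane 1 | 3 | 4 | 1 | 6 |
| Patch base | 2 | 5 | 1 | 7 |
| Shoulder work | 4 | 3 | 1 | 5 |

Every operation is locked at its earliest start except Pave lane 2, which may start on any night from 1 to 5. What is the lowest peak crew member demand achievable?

Pave lane 2@1: n1:16  n2:13  n3:8  n4:4  n5:0  n6:0  n7:0  n8:0 → peak 16
Pave lane 2@2: n1:15  n2:13  n3:8  n4:4  n5:1  n6:0  n7:0  n8:0 → peak 15
Pave lane 2@3: n1:15  n2:12  n3:8  n4:4  n5:1  n6:1  n7:0  n8:0 → peak 15
Pave lane 2@4: n1:15  n2:12  n3:7  n4:4  n5:1  n6:1  n7:1  n8:0 → peak 15
Pave lane 2@5: n1:15  n2:12  n3:7  n4:3  n5:1  n6:1  n7:1  n8:1 → peak 15
Best is Pave lane 2@2, peak 15.

15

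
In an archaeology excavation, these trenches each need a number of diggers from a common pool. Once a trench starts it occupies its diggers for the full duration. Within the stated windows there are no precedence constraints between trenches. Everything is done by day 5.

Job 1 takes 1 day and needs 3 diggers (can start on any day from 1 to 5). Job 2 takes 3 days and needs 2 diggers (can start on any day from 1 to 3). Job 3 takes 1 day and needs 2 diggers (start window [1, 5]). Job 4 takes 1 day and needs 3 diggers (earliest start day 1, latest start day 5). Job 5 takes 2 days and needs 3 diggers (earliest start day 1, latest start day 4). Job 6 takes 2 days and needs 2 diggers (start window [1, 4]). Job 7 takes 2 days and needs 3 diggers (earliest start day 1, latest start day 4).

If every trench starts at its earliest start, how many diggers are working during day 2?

10

At early start, day 2 has: Job 2, Job 5, Job 6, Job 7.
Demand: 2 + 3 + 2 + 3 = 10.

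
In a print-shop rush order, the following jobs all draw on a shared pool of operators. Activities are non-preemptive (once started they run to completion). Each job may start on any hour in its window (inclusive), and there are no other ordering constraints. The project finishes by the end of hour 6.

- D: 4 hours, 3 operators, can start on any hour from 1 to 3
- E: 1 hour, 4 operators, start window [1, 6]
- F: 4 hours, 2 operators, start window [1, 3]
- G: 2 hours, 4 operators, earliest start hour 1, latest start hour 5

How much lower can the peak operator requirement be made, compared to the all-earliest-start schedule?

6

Early-start peak: h1:13  h2:9  h3:5  h4:5  h5:0  h6:0 ⇒ 13.
Leveled (D@1, E@1, F@2, G@5): h1:7  h2:5  h3:5  h4:5  h5:6  h6:4 ⇒ 7.
Reduction 13 − 7 = 6.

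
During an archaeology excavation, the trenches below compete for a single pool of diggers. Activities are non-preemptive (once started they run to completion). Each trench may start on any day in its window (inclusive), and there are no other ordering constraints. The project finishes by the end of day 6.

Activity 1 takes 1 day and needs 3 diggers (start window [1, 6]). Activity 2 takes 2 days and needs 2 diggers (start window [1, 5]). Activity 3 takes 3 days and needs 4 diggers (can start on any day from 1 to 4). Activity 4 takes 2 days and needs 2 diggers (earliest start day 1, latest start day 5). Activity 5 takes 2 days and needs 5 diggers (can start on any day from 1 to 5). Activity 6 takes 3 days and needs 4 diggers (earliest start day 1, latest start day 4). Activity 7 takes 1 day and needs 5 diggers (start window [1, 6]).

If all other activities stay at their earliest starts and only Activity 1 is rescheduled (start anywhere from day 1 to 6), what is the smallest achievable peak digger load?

22

Activity 1@1: d1:25  d2:17  d3:8  d4:0  d5:0  d6:0 → peak 25
Activity 1@2: d1:22  d2:20  d3:8  d4:0  d5:0  d6:0 → peak 22
Activity 1@3: d1:22  d2:17  d3:11  d4:0  d5:0  d6:0 → peak 22
Activity 1@4: d1:22  d2:17  d3:8  d4:3  d5:0  d6:0 → peak 22
Activity 1@5: d1:22  d2:17  d3:8  d4:0  d5:3  d6:0 → peak 22
Activity 1@6: d1:22  d2:17  d3:8  d4:0  d5:0  d6:3 → peak 22
Best is Activity 1@2, peak 22.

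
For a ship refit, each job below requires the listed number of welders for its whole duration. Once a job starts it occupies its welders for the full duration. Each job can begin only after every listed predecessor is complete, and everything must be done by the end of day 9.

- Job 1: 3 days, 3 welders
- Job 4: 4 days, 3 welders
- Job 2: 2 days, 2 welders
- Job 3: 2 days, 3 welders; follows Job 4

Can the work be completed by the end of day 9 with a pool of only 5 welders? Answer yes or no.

yes

Schedule Job 1@1, Job 4@4, Job 2@1, Job 3@8: d1:5  d2:5  d3:3  d4:3  d5:3  d6:3  d7:3  d8:3  d9:3 — peak 5 ≤ 5.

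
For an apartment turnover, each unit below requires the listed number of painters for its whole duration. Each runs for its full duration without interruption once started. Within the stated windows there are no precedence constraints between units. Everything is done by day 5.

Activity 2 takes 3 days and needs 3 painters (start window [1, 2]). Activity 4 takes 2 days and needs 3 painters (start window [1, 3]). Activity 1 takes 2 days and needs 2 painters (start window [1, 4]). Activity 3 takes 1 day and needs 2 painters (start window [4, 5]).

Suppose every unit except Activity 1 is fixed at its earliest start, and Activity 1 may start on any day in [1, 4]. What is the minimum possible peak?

Activity 1@1: d1:8  d2:8  d3:3  d4:2  d5:0 → peak 8
Activity 1@2: d1:6  d2:8  d3:5  d4:2  d5:0 → peak 8
Activity 1@3: d1:6  d2:6  d3:5  d4:4  d5:0 → peak 6
Activity 1@4: d1:6  d2:6  d3:3  d4:4  d5:2 → peak 6
Best is Activity 1@3, peak 6.

6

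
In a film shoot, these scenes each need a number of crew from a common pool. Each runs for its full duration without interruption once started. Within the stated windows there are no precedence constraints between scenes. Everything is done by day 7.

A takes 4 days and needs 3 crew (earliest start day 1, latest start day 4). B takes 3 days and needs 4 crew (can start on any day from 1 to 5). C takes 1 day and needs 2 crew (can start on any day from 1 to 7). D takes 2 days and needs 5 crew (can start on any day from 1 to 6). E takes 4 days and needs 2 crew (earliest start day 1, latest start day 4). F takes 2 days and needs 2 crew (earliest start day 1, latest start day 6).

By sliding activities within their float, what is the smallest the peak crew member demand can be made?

7

Early-start (A@1, B@1, C@1, D@1, E@1, F@1) gives peak 18: d1:18  d2:16  d3:9  d4:5  d5:0  d6:0  d7:0.
Shift C→5, D→6, E→4, F→4.
Schedule A@1, B@1, C@5, D@6, E@4, F@4: d1:7  d2:7  d3:7  d4:7  d5:6  d6:7  d7:7 — peak 7.
Total crew member-days = 48 over 7 days ⇒ peak ≥ ⌈48/7⌉ = 7, so 7 is optimal.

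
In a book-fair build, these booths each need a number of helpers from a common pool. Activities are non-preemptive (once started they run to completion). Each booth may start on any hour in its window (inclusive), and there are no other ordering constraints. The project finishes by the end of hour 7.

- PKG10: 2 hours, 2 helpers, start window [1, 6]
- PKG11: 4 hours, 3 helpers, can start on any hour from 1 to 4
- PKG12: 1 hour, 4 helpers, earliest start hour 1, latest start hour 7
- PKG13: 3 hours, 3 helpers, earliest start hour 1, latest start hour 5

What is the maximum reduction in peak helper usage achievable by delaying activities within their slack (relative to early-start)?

Early-start peak: h1:12  h2:8  h3:6  h4:3  h5:0  h6:0  h7:0 ⇒ 12.
Leveled (PKG10@1, PKG11@1, PKG12@6, PKG13@3): h1:5  h2:5  h3:6  h4:6  h5:3  h6:4  h7:0 ⇒ 6.
Reduction 12 − 6 = 6.

6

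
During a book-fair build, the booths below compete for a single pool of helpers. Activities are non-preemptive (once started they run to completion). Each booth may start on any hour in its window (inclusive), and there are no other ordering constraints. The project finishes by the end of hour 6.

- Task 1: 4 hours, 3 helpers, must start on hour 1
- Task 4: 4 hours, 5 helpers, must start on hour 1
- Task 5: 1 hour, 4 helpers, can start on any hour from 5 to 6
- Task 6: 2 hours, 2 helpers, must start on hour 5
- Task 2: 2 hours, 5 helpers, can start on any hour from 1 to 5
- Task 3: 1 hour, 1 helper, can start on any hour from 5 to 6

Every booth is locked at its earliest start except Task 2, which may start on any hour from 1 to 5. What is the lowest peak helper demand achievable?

12

Task 2@1: h1:13  h2:13  h3:8  h4:8  h5:7  h6:2 → peak 13
Task 2@2: h1:8  h2:13  h3:13  h4:8  h5:7  h6:2 → peak 13
Task 2@3: h1:8  h2:8  h3:13  h4:13  h5:7  h6:2 → peak 13
Task 2@4: h1:8  h2:8  h3:8  h4:13  h5:12  h6:2 → peak 13
Task 2@5: h1:8  h2:8  h3:8  h4:8  h5:12  h6:7 → peak 12
Best is Task 2@5, peak 12.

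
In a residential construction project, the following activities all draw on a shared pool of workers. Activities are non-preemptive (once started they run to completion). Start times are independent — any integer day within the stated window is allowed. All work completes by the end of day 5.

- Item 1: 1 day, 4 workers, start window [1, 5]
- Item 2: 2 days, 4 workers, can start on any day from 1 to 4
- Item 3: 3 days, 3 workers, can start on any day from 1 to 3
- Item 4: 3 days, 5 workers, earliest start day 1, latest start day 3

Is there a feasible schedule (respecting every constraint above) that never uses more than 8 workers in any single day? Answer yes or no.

yes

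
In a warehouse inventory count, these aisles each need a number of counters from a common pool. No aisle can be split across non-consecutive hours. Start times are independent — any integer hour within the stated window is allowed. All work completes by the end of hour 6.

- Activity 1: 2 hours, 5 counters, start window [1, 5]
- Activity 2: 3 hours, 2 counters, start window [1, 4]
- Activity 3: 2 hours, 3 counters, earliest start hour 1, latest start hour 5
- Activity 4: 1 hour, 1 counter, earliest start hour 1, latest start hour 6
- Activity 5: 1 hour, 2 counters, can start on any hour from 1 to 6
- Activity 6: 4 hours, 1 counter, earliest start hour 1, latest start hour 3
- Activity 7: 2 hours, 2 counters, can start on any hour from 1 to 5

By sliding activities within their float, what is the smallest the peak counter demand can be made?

6

Early-start (Activity 1@1, Activity 2@1, Activity 3@1, Activity 4@1, Activity 5@1, Activity 6@1, Activity 7@1) gives peak 16: h1:16  h2:13  h3:3  h4:1  h5:0  h6:0.
Shift Activity 2→3, Activity 3→3, Activity 5→6, Activity 6→2, Activity 7→5.
Schedule Activity 1@1, Activity 2@3, Activity 3@3, Activity 4@1, Activity 5@6, Activity 6@2, Activity 7@5: h1:6  h2:6  h3:6  h4:6  h5:5  h6:4 — peak 6.
Total counter-hours = 33 over 6 hours ⇒ peak ≥ ⌈33/6⌉ = 6, so 6 is optimal.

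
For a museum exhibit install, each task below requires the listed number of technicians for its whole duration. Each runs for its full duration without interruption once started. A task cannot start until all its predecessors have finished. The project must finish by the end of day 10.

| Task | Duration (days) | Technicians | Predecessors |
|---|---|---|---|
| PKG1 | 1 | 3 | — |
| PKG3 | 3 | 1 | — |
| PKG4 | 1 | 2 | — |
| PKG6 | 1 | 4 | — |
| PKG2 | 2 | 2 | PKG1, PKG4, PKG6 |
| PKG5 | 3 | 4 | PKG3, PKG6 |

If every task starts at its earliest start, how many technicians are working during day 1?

At early start, day 1 has: PKG1, PKG3, PKG4, PKG6.
Demand: 3 + 1 + 2 + 4 = 10.

10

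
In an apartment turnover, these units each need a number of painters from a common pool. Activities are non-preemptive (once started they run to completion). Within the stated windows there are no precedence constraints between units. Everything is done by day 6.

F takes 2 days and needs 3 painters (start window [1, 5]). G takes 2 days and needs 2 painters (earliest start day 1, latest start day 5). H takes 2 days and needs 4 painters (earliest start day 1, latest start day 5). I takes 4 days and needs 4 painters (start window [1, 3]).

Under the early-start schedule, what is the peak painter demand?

13

Early-start schedule: F@1, G@1, H@1, I@1.
Load per day: day 1: 13, day 2: 13, day 3: 4, day 4: 4, day 5: 0, day 6: 0.
Peak is 13.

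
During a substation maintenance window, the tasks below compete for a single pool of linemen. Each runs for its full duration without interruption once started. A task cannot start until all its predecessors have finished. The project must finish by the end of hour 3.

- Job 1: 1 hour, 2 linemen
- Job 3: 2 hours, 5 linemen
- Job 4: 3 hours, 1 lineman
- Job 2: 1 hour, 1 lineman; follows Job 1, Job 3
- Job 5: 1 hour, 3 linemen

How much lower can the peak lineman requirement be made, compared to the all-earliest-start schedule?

3

Early-start peak: h1:11  h2:6  h3:2 ⇒ 11.
Leveled (Job 1@1, Job 3@1, Job 4@1, Job 2@3, Job 5@3): h1:8  h2:6  h3:5 ⇒ 8.
Reduction 11 − 8 = 3.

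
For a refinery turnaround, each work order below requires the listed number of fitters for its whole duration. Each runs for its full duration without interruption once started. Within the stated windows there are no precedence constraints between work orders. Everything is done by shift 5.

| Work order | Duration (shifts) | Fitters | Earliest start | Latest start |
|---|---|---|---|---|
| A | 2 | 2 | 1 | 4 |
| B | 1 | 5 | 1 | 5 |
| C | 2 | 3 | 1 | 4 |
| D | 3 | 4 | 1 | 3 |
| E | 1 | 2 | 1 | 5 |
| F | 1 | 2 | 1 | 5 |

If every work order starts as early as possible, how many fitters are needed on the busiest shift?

18

Early-start schedule: A@1, B@1, C@1, D@1, E@1, F@1.
Load per shift: shift 1: 18, shift 2: 9, shift 3: 4, shift 4: 0, shift 5: 0.
Peak is 18.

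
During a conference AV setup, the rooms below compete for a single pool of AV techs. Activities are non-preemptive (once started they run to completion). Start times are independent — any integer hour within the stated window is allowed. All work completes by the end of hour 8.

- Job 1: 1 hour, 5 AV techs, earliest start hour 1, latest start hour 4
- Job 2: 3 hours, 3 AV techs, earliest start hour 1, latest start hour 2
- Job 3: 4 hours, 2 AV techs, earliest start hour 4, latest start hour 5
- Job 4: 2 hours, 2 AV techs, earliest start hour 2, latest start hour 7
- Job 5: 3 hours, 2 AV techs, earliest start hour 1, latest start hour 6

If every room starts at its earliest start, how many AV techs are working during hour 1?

10

At early start, hour 1 has: Job 1, Job 2, Job 5.
Demand: 5 + 3 + 2 = 10.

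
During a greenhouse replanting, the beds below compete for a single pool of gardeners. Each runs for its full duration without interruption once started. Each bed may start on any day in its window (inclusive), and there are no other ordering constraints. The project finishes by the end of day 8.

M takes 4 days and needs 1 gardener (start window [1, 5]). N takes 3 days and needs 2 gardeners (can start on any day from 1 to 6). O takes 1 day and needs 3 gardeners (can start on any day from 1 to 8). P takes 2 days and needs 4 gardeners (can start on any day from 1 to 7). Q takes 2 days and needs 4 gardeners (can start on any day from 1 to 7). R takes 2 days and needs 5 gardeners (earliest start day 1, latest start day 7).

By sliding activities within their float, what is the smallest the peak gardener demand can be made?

Early-start (M@1, N@1, O@1, P@1, Q@1, R@1) gives peak 19: d1:19  d2:16  d3:3  d4:1  d5:0  d6:0  d7:0  d8:0.
Shift N→3, O→3, Q→5, R→7.
Schedule M@1, N@3, O@3, P@1, Q@5, R@7: d1:5  d2:5  d3:6  d4:3  d5:6  d6:4  d7:5  d8:5 — peak 6.

6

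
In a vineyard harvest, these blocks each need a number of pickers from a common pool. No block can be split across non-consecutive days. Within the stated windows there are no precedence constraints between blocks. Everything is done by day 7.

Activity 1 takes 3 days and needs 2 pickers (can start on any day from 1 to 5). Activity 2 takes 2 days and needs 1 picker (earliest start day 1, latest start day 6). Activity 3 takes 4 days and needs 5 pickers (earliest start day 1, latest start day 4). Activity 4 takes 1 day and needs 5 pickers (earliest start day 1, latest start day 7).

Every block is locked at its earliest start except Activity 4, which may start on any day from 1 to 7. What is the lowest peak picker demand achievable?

8

Activity 4@1: d1:13  d2:8  d3:7  d4:5  d5:0  d6:0  d7:0 → peak 13
Activity 4@2: d1:8  d2:13  d3:7  d4:5  d5:0  d6:0  d7:0 → peak 13
Activity 4@3: d1:8  d2:8  d3:12  d4:5  d5:0  d6:0  d7:0 → peak 12
Activity 4@4: d1:8  d2:8  d3:7  d4:10  d5:0  d6:0  d7:0 → peak 10
Activity 4@5: d1:8  d2:8  d3:7  d4:5  d5:5  d6:0  d7:0 → peak 8
Activity 4@6: d1:8  d2:8  d3:7  d4:5  d5:0  d6:5  d7:0 → peak 8
Activity 4@7: d1:8  d2:8  d3:7  d4:5  d5:0  d6:0  d7:5 → peak 8
Best is Activity 4@5, peak 8.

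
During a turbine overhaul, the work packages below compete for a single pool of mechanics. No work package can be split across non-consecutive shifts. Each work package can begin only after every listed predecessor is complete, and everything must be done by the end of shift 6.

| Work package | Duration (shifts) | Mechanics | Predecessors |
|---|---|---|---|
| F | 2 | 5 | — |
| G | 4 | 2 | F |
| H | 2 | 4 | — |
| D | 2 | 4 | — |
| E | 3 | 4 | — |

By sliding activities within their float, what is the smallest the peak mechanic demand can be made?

10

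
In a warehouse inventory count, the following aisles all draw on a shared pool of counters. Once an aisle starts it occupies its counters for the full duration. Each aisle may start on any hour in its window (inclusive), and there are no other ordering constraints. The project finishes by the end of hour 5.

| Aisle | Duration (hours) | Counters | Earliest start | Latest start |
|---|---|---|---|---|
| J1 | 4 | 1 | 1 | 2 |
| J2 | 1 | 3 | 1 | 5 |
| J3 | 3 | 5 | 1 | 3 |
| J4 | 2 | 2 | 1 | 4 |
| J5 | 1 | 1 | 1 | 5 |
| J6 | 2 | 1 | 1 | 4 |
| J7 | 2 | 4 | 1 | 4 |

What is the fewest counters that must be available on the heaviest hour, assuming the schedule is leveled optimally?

Early-start (J1@1, J2@1, J3@1, J4@1, J5@1, J6@1, J7@1) gives peak 17: h1:17  h2:13  h3:6  h4:1  h5:0.
Shift J3→3, J4→2, J5→2, J6→4.
Schedule J1@1, J2@1, J3@3, J4@2, J5@2, J6@4, J7@1: h1:8  h2:8  h3:8  h4:7  h5:6 — peak 8.
Total counter-hours = 37 over 5 hours ⇒ peak ≥ ⌈37/5⌉ = 8, so 8 is optimal.

8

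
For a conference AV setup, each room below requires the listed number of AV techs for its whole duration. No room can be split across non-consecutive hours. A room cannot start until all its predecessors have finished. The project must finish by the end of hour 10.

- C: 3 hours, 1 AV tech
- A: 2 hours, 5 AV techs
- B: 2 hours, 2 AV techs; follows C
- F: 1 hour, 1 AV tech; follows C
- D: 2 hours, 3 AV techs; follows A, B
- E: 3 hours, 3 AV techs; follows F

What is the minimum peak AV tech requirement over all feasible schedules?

6

Schedule C@1, A@1, B@4, F@4, D@6, E@5: h1:6  h2:6  h3:1  h4:3  h5:5  h6:6  h7:6  h8:0  h9:0  h10:0 — peak 6.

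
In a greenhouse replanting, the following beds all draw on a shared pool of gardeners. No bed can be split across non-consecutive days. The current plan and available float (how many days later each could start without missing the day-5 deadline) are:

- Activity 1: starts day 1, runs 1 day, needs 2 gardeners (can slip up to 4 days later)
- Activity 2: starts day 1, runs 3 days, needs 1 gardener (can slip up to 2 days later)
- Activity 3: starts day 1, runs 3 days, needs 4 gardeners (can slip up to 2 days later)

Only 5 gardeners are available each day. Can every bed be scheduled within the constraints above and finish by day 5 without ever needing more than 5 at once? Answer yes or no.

yes

Schedule Activity 1@1, Activity 2@1, Activity 3@2: d1:3  d2:5  d3:5  d4:4  d5:0 — peak 5 ≤ 5.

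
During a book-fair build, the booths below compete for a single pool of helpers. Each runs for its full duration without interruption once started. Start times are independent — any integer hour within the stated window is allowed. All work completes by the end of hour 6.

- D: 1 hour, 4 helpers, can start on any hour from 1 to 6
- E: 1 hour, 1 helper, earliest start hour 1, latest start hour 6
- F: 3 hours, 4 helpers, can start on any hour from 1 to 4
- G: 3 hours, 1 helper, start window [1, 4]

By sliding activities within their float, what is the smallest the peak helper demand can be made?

5

Early-start (D@1, E@1, F@1, G@1) gives peak 10: h1:10  h2:5  h3:5  h4:0  h5:0  h6:0.
Shift F→2, G→2.
Schedule D@1, E@1, F@2, G@2: h1:5  h2:5  h3:5  h4:5  h5:0  h6:0 — peak 5.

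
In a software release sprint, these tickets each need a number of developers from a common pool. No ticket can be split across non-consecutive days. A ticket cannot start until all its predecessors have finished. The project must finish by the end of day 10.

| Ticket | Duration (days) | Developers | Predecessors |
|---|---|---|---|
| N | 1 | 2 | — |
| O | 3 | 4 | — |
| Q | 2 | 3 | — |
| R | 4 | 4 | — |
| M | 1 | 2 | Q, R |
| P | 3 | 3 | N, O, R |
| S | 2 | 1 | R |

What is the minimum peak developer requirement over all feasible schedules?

6

Early-start (N@1, O@1, Q@1, R@1, M@5, P@5, S@5) gives peak 13: d1:13  d2:11  d3:8  d4:4  d5:6  d6:4  d7:3  d8:0  d9:0  d10:0.
Shift O→5, Q→8, M→10, P→8.
Schedule N@1, O@5, Q@8, R@1, M@10, P@8, S@5: d1:6  d2:4  d3:4  d4:4  d5:5  d6:5  d7:4  d8:6  d9:6  d10:5 — peak 6.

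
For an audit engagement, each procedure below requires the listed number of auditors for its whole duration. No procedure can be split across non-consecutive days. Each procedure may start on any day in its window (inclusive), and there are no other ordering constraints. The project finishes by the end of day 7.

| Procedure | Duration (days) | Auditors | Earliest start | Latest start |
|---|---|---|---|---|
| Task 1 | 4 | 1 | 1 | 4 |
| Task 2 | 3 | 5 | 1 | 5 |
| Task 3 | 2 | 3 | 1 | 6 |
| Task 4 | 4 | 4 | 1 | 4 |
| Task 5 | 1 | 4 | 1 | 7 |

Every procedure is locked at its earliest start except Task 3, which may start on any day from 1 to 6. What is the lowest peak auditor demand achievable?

Task 3@1: d1:17  d2:13  d3:10  d4:5  d5:0  d6:0  d7:0 → peak 17
Task 3@2: d1:14  d2:13  d3:13  d4:5  d5:0  d6:0  d7:0 → peak 14
Task 3@3: d1:14  d2:10  d3:13  d4:8  d5:0  d6:0  d7:0 → peak 14
Task 3@4: d1:14  d2:10  d3:10  d4:8  d5:3  d6:0  d7:0 → peak 14
Task 3@5: d1:14  d2:10  d3:10  d4:5  d5:3  d6:3  d7:0 → peak 14
Task 3@6: d1:14  d2:10  d3:10  d4:5  d5:0  d6:3  d7:3 → peak 14
Best is Task 3@2, peak 14.

14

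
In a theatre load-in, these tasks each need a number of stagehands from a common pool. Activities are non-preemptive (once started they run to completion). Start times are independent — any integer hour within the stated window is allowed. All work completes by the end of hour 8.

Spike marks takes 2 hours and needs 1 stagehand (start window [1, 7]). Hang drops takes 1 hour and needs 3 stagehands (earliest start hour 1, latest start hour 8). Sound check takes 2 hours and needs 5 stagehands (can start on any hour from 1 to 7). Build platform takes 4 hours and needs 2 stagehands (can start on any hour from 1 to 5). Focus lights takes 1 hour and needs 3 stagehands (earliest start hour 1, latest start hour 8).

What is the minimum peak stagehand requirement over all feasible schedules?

5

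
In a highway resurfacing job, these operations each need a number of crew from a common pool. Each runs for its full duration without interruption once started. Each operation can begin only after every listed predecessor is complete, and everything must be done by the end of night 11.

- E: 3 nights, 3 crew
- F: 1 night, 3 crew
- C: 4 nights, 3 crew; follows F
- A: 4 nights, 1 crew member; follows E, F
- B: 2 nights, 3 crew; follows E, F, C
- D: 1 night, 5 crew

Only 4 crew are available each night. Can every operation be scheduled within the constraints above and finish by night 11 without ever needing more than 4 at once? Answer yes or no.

The minimum achievable peak is 5; 4 < 5, so no feasible schedule stays within the cap.

no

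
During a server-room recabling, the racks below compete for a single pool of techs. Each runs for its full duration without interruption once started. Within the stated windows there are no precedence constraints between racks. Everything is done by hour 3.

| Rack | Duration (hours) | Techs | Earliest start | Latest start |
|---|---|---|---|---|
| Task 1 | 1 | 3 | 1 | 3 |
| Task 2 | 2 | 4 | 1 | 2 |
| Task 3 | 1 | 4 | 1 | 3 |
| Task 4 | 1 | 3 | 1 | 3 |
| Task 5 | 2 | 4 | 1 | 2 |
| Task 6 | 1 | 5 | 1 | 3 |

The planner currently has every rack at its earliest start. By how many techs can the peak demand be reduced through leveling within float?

Early-start peak: h1:23  h2:8  h3:0 ⇒ 23.
Leveled (Task 1@1, Task 2@1, Task 3@1, Task 4@2, Task 5@2, Task 6@3): h1:11  h2:11  h3:9 ⇒ 11.
Reduction 23 − 11 = 12.

12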